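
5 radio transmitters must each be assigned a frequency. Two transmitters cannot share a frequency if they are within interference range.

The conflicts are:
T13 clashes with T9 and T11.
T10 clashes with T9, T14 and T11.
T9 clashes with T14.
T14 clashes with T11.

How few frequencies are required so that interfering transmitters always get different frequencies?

3

T10, T14, T11 all conflict with each other, so at least 3 frequencies are needed.
Using 3 frequencies: T13=1, T10=2, T9=3, T14=1, T11=3. Each listed conflict is separated.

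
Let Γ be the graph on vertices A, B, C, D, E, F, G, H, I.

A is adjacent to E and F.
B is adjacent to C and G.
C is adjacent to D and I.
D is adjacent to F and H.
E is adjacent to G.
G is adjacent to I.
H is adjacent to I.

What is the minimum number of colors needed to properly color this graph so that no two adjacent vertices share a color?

3

The cycle C-B-G-E-A-F-D-C has odd length 7, so it cannot be 2-colored; at least 3 colors are needed.
3 colors suffice: color red → {B, D, E, I}; color blue → {C, F, G, H}; color green → {A}. Every edge joins two different colors.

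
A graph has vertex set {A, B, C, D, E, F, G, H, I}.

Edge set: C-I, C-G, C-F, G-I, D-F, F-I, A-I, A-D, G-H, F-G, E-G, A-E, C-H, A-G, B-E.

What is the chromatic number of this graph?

C, F, G, I are pairwise adjacent (a clique of size 4), so at least 4 colors are needed.
A valid assignment using 4 colors: A=2, B=1, C=2, D=1, E=3, F=3, G=1, H=3, I=4. Every edge joins two different colors.

4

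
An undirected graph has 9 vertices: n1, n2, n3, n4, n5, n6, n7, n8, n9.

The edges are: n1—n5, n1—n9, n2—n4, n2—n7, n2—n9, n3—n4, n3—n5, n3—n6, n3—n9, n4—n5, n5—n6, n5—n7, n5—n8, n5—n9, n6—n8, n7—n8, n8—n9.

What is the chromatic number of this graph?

3

n5, n6, n8 are pairwise adjacent, so at least 3 colors are needed.
3 colors suffice: color 1 → {n2, n5}; color 2 → {n4, n6, n7, n9}; color 3 → {n1, n3, n8}. Each edge has distinct colors on its endpoints.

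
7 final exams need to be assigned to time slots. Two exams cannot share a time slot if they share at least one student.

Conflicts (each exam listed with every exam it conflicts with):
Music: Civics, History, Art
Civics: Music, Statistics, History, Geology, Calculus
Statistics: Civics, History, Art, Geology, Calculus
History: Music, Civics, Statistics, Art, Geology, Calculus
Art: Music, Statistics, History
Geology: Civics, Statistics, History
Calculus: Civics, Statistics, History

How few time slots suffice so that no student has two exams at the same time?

Civics, Statistics, History, Geology pairwise conflict, so at least 4 time slots are needed.
4 time slots suffice: Music=3, Civics=2, Statistics=3, History=1, Art=2, Geology=4, Calculus=4. Each listed conflict is separated.

4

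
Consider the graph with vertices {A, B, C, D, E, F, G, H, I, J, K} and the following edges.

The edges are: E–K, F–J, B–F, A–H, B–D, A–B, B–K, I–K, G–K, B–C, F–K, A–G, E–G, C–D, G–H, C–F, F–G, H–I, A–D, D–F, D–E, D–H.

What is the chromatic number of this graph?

4

B, C, D, F are pairwise adjacent (a clique of size 4), so at least 4 colors are needed.
A valid assignment using 4 colors: A=4, B=3, C=4, D=2, E=1, F=1, G=2, H=1, I=2, J=2, K=4. Each edge has distinct colors on its endpoints.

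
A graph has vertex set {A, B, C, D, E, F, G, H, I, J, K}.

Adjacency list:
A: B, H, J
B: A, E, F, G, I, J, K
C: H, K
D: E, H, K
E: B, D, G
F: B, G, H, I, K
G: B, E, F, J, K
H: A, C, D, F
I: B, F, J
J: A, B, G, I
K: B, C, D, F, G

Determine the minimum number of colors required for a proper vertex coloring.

4

B, F, G, K form a clique, so at least 4 colors are needed.
4 colors suffice: color 1 → {B, H}; color 2 → {C, D, F, J}; color 3 → {A, G, I}; color 4 → {E, K}. Each edge has distinct colors on its endpoints.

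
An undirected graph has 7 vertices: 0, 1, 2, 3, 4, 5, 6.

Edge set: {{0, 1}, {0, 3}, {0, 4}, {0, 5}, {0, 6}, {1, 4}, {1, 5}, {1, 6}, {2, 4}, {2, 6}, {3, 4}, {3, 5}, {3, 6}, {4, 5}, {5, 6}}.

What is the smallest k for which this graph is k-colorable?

0, 3, 4, 5 form a clique, so at least 4 colors are needed.
4 colors suffice: color red → {0, 2}; color blue → {5}; color green → {4, 6}; color yellow → {1, 3}. No two adjacent vertices share a color.

4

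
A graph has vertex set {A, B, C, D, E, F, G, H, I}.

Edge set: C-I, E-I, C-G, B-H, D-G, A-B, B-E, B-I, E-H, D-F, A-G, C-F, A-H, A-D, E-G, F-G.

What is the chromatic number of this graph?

B, E, H are mutually adjacent, so at least 3 colors are needed.
A valid assignment using 3 colors: A=2, B=3, C=3, D=3, E=2, F=2, G=1, H=1, I=1. No two adjacent vertices share a color.

3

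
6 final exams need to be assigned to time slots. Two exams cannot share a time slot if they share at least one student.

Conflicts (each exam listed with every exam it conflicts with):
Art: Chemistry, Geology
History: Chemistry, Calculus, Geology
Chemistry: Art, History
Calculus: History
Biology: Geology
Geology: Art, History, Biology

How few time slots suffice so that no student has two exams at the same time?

History and Calculus conflict, so at least 2 time slots are needed.
Using 2 time slots: Art=2, History=2, Chemistry=1, Calculus=1, Biology=2, Geology=1. Each listed conflict is separated.

2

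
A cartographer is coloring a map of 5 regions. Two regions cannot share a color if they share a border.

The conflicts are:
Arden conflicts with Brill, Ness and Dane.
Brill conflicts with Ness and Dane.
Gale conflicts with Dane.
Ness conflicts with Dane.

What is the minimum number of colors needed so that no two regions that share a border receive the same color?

4

Arden, Brill, Ness, Dane are mutually in conflict, so at least 4 colors are needed.
4 colors suffice: color 1 → {Dane}; color 2 → {Brill, Gale}; color 3 → {Ness}; color 4 → {Arden}. Each listed conflict is separated.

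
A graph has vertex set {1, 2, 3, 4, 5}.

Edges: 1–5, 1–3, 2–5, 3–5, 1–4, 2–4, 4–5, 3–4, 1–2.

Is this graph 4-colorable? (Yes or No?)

Yes

The chromatic number is 4. 1, 3, 4, 5 are pairwise adjacent (a clique of size 4), so at least 4 colors are needed.
4 colors suffice: color red → {1}; color blue → {5}; color green → {4}; color yellow → {2, 3}.
That is already a proper 4-coloring.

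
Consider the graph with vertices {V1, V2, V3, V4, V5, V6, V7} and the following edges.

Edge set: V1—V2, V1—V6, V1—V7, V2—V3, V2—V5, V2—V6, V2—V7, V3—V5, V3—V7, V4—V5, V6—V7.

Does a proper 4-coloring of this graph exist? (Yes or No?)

Yes

The chromatic number is 4. V1, V2, V6, V7 are pairwise adjacent (a clique of size 4), so at least 4 colors are needed.
One proper 4-coloring: V1=4, V2=1, V3=3, V4=1, V5=2, V6=3, V7=2.
That is already a proper 4-coloring.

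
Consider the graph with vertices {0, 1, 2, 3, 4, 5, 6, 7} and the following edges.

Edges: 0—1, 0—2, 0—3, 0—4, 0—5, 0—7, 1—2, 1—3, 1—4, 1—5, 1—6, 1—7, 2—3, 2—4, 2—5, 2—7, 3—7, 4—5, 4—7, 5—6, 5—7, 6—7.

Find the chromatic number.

0, 1, 2, 4, 5, 7 are pairwise adjacent (a clique of size 6), so at least 6 colors are needed.
6 colors suffice: 0=purple, 1=blue, 2=yellow, 3=green, 4=orange, 5=green, 6=yellow, 7=red. Each edge has distinct colors on its endpoints.

6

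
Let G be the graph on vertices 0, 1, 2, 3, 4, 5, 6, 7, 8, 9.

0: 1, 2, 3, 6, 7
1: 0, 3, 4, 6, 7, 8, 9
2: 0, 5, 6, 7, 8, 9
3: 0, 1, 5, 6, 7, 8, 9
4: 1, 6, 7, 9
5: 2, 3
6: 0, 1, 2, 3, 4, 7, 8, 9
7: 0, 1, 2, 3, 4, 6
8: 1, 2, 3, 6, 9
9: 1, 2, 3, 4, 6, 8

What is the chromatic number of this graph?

1, 3, 6, 8, 9 form a clique, so at least 5 colors are needed.
5 colors suffice: color red → {5, 6}; color blue → {2, 3, 4}; color green → {1}; color yellow → {7, 9}; color purple → {0, 8}. No two adjacent vertices share a color.

5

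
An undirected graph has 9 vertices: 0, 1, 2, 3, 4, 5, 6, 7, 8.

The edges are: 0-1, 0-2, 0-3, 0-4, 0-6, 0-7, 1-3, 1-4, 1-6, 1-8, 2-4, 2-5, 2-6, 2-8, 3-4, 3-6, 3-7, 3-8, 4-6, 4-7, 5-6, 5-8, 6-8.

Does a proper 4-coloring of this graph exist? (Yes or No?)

0, 1, 3, 4, 6 form a clique, so at least 5 colors are needed.
So 4 colors are not enough.

No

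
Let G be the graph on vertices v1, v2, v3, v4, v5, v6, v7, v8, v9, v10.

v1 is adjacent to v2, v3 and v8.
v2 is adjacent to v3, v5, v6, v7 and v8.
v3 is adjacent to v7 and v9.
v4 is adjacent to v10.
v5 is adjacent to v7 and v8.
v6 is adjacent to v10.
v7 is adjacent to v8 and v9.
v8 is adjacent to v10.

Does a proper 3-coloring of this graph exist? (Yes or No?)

No

v2, v5, v7, v8 are mutually adjacent (a clique of size 4), so at least 4 colors are needed.
So 3 colors are not enough.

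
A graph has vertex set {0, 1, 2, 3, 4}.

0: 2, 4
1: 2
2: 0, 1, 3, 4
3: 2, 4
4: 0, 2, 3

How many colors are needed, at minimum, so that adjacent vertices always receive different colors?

3

2, 3, 4 are mutually adjacent, so at least 3 colors are needed.
3 colors suffice: color a → {2}; color b → {1, 4}; color c → {0, 3}. Each edge has distinct colors on its endpoints.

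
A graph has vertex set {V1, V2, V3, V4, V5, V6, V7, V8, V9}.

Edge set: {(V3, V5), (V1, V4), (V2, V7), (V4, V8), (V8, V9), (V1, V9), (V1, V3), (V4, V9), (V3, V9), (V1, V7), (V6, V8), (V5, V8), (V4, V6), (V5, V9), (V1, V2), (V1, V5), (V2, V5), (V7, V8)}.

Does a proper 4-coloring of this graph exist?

The chromatic number is 4. V1, V3, V5, V9 are mutually adjacent (a clique of size 4), so at least 4 colors are needed.
4 colors suffice: color 1 → {V1, V8}; color 2 → {V2, V6, V9}; color 3 → {V4, V5, V7}; color 4 → {V3}.
That is already a proper 4-coloring.

Yes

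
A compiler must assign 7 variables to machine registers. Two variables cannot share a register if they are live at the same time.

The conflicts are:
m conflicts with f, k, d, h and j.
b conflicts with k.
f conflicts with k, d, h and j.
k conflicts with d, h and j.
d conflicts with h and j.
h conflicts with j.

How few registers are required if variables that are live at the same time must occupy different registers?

6

m, f, k, d, h, j pairwise conflict, so at least 6 registers are needed.
Using 6 registers: m=4, b=2, f=2, k=1, d=3, h=6, j=5. Every pair that conflicts lands in different registers.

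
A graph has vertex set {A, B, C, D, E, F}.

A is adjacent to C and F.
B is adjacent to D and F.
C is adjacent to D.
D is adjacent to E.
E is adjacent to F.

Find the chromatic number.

The cycle C-D-E-F-A-C has odd length 5, so it cannot be 2-colored; at least 3 colors are needed.
3 colors suffice: color 1 → {D, F}; color 2 → {B, C, E}; color 3 → {A}. No two adjacent vertices share a color.

3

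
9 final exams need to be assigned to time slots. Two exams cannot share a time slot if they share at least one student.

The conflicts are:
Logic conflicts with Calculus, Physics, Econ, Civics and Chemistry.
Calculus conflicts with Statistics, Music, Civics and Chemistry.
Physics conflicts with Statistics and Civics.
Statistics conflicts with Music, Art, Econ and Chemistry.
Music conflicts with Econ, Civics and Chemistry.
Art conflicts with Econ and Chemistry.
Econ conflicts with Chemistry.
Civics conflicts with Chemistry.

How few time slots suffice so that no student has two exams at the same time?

4

Statistics, Art, Econ, Chemistry are mutually in conflict, so at least 4 time slots are needed.
4 time slots suffice: Logic=4, Calculus=3, Physics=1, Statistics=2, Music=4, Art=4, Econ=3, Civics=2, Chemistry=1. Every pair that conflicts lands in different time slots.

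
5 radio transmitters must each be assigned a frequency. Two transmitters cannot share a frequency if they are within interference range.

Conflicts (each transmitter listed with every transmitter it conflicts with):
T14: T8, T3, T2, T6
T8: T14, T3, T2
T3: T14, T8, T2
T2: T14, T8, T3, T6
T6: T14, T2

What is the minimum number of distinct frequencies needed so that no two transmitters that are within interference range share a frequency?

T14, T8, T3, T2 are mutually in conflict, so at least 4 frequencies are needed.
4 frequencies suffice: frequency 1 → {T14}; frequency 2 → {T2}; frequency 3 → {T8, T6}; frequency 4 → {T3}. Every pair that conflicts lands in different frequencies.

4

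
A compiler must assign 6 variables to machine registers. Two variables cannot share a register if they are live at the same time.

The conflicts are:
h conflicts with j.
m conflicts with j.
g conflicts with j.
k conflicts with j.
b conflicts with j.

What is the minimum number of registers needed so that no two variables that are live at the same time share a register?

2

m and j conflict, so at least 2 registers are needed.
2 registers suffice: h=2, m=2, g=2, k=2, b=2, j=1. No two conflicting variables share a register.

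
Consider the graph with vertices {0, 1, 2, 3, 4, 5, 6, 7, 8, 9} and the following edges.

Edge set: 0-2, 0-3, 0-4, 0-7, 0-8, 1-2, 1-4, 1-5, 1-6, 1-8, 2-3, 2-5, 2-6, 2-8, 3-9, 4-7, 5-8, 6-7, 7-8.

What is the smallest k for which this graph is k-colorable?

1, 2, 5, 8 are mutually adjacent (a clique of size 4), so at least 4 colors are needed.
4 colors suffice: color a → {2, 7, 9}; color b → {0, 1}; color c → {3, 4, 6, 8}; color d → {5}. Each edge has distinct colors on its endpoints.

4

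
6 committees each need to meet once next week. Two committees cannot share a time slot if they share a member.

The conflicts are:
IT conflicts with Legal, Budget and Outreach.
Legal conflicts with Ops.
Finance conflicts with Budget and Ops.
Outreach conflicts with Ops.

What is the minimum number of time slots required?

The cycle Budget-IT-Legal-Ops-Finance-Budget has odd length 5, so it cannot be 2-colored; at least 3 time slots are needed.
3 time slots suffice: time slot 1 → {IT, Ops}; time slot 2 → {Legal, Finance, Outreach}; time slot 3 → {Budget}. Every pair that conflicts lands in different time slots.

3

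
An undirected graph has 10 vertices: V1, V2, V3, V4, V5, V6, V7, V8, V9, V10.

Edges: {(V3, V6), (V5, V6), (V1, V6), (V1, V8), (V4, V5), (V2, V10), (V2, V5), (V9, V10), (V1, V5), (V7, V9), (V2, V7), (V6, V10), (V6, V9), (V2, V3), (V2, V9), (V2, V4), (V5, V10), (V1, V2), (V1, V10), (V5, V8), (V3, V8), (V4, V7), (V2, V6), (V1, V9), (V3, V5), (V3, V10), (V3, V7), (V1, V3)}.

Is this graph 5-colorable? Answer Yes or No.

V1, V2, V3, V5, V6, V10 are pairwise adjacent (a clique of size 6), so at least 6 colors are needed.
So 5 colors are not enough.

No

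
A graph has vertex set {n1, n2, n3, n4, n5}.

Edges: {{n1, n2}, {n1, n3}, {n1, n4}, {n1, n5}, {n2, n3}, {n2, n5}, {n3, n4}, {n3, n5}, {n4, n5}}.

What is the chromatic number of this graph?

4

n1, n2, n3, n5 are pairwise adjacent (a clique of size 4), so at least 4 colors are needed.
4 colors suffice: color 1 → {n5}; color 2 → {n1}; color 3 → {n3}; color 4 → {n2, n4}. No two adjacent vertices share a color.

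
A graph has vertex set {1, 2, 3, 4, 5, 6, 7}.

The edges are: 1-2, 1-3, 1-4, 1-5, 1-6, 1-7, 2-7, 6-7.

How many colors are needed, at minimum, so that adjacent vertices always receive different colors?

1, 6, 7 are mutually adjacent, so at least 3 colors are needed.
3 colors suffice: color a → {1}; color b → {3, 4, 5, 7}; color c → {2, 6}. Each edge has distinct colors on its endpoints.

3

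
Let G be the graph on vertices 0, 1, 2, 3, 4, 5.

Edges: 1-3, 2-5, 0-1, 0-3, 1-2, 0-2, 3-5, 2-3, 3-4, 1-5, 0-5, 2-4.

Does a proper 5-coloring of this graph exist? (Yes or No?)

Yes

The chromatic number is 5. 0, 1, 2, 3, 5 form a clique, so at least 5 colors are needed.
5 colors suffice: color a → {2}; color b → {3}; color c → {0, 4}; color d → {5}; color e → {1}.
That is already a proper 5-coloring.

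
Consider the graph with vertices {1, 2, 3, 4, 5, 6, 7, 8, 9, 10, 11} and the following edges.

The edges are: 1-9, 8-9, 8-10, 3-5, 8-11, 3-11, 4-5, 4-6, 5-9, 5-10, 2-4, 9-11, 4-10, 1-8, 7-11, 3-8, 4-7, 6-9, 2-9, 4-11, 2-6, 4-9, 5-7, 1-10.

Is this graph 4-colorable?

Yes

The chromatic number is 4. 2, 4, 6, 9 are pairwise adjacent (a clique of size 4), so at least 4 colors are needed.
One proper 4-coloring: 1=green, 2=green, 3=blue, 4=red, 5=green, 6=yellow, 7=blue, 8=red, 9=blue, 10=blue, 11=green.
That is already a proper 4-coloring.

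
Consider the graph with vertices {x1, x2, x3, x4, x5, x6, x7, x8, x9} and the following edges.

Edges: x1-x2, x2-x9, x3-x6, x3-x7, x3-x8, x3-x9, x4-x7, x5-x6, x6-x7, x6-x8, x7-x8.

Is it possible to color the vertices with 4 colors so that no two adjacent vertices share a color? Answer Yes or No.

The chromatic number is 4. x3, x6, x7, x8 are mutually adjacent (a clique of size 4), so at least 4 colors are needed.
One proper 4-coloring: x1=2, x2=1, x3=1, x4=1, x5=1, x6=3, x7=2, x8=4, x9=2.
That is already a proper 4-coloring.

Yes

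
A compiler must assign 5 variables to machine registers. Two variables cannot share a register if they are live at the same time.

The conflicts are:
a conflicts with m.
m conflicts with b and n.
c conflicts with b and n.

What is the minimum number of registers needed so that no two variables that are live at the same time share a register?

m and n conflict, so at least 2 registers are needed.
Using 2 registers: a=2, m=1, c=1, b=2, n=2. Each listed conflict is separated.

2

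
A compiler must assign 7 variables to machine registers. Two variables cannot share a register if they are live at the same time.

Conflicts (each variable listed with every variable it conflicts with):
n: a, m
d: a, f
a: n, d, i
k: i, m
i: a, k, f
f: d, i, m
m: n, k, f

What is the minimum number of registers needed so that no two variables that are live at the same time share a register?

3

The cycle m-n-a-i-k-m has odd length 5, so it cannot be 2-colored; at least 3 registers are needed.
3 registers suffice: register 1 → {a, m}; register 2 → {n, d, i}; register 3 → {k, f}. No two conflicting variables share a register.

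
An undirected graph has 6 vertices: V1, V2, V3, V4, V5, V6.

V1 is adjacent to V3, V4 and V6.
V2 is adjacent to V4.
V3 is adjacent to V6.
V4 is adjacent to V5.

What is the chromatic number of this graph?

V1, V3, V6 are mutually adjacent, so at least 3 colors are needed.
3 colors suffice: V1=R, V2=R, V3=B, V4=B, V5=R, V6=G. Each edge has distinct colors on its endpoints.

3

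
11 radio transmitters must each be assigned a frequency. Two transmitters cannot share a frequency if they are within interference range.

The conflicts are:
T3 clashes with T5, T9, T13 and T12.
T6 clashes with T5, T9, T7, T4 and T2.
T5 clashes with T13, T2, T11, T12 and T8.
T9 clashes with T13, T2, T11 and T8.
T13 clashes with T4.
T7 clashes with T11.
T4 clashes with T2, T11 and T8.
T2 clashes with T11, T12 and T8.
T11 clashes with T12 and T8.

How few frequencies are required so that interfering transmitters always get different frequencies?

4

T5, T2, T11, T8 are mutually in conflict, so at least 4 frequencies are needed.
4 frequencies suffice: frequency 1 → {T13, T7, T2}; frequency 2 → {T5, T9, T4}; frequency 3 → {T3, T6, T11}; frequency 4 → {T12, T8}. No two conflicting transmitters share a frequency.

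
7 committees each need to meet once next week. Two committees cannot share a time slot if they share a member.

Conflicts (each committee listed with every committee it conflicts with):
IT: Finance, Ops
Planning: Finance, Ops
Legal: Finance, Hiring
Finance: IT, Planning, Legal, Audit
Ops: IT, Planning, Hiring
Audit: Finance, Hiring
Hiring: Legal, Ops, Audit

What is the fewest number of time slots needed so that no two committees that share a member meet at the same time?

The cycle IT-Finance-Legal-Hiring-Ops-IT has odd length 5, so it cannot be 2-colored; at least 3 time slots are needed.
3 time slots suffice: time slot 1 → {Finance, Ops}; time slot 2 → {IT, Planning, Hiring}; time slot 3 → {Legal, Audit}. Each listed conflict is separated.

3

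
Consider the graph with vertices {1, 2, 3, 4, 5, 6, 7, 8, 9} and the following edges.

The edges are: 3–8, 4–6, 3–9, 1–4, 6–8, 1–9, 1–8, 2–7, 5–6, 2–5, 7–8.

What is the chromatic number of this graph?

The cycle 7-8-6-5-2-7 has odd length 5, so it cannot be 2-colored; at least 3 colors are needed.
3 colors suffice: 1=b, 2=c, 3=b, 4=a, 5=a, 6=b, 7=b, 8=a, 9=a. No two adjacent vertices share a color.

3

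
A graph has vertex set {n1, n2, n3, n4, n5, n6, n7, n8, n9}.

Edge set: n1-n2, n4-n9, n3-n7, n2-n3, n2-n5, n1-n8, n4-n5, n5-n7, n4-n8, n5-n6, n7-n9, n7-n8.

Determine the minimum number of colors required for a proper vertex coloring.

3

The cycle n2-n5-n4-n8-n1-n2 has odd length 5, so it cannot be 2-colored; at least 3 colors are needed.
One proper 3-coloring: n1=3, n2=2, n3=1, n4=2, n5=1, n6=2, n7=2, n8=1, n9=1. Each edge has distinct colors on its endpoints.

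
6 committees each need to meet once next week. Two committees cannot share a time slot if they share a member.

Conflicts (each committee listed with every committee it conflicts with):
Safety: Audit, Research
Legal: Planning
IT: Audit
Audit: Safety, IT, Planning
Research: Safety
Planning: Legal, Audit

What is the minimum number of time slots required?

2

Safety and Audit conflict, so at least 2 time slots are needed.
2 time slots suffice: Safety=2, Legal=1, IT=2, Audit=1, Research=1, Planning=2. Each listed conflict is separated.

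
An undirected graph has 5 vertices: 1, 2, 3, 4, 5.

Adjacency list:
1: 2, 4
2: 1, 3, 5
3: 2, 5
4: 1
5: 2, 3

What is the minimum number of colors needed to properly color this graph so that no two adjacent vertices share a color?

3

2, 3, 5 are pairwise adjacent, so at least 3 colors are needed.
3 colors suffice: 1=b, 2=a, 3=b, 4=a, 5=c. Each edge has distinct colors on its endpoints.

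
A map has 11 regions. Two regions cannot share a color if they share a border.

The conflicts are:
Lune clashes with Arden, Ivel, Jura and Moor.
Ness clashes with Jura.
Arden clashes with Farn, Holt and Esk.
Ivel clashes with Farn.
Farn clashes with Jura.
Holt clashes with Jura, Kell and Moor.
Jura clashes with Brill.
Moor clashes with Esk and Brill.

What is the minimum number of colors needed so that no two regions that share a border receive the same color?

2

Ivel and Farn conflict, so at least 2 colors are needed.
One proper 2-coloring: Lune=2, Ness=2, Arden=1, Ivel=1, Farn=2, Holt=2, Jura=1, Kell=1, Moor=1, Esk=2, Brill=2. Every pair that conflicts lands in different colors.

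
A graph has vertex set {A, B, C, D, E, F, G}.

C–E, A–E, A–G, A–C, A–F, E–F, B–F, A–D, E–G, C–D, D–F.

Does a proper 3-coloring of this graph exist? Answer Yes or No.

The chromatic number is 3. A, C, D are pairwise adjacent, so at least 3 colors are needed.
3 colors suffice: color 1 → {A, B}; color 2 → {D, E}; color 3 → {C, F, G}.
That is already a proper 3-coloring.

Yes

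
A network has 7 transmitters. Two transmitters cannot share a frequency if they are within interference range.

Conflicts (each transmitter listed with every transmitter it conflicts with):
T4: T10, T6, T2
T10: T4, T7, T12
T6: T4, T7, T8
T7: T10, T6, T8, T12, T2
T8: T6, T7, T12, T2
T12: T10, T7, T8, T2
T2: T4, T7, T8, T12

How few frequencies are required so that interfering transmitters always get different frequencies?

T7, T8, T12, T2 pairwise conflict, so at least 4 frequencies are needed.
4 frequencies suffice: frequency 1 → {T4, T7}; frequency 2 → {T10, T8}; frequency 3 → {T6, T12}; frequency 4 → {T2}. No two conflicting transmitters share a frequency.

4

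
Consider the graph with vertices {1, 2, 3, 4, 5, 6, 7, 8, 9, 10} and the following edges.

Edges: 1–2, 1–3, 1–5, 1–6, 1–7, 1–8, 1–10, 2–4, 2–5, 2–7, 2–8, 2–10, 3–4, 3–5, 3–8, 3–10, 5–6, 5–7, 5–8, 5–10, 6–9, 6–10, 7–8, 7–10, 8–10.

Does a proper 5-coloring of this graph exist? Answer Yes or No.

1, 2, 5, 7, 8, 10 are mutually adjacent (a clique of size 6), so at least 6 colors are needed.
So 5 colors are not enough.

No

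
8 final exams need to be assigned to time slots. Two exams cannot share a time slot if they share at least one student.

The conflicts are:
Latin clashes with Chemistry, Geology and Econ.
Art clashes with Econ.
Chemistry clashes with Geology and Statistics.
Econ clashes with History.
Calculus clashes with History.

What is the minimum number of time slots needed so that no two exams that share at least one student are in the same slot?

Latin, Chemistry, Geology pairwise conflict, so at least 3 time slots are needed.
3 time slots suffice: time slot 1 → {Latin, Art, Statistics, History}; time slot 2 → {Chemistry, Econ, Calculus}; time slot 3 → {Geology}. No two conflicting exams share a time slot.

3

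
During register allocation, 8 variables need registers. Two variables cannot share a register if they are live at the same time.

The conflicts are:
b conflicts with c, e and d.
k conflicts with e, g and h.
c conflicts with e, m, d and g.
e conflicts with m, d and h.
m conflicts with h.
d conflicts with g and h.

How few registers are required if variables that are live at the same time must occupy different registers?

4

b, c, e, d are mutually in conflict, so at least 4 registers are needed.
A valid assignment using 4 registers: b=4, k=3, c=2, e=1, m=3, d=3, g=1, h=2. Every pair that conflicts lands in different registers.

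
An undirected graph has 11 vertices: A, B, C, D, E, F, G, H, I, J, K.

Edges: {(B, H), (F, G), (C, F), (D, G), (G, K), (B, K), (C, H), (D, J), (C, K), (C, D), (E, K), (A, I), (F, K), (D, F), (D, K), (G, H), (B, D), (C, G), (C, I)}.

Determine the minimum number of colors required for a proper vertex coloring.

C, D, F, G, K are mutually adjacent (a clique of size 5), so at least 5 colors are needed.
5 colors suffice: color red → {H, I, J, K}; color blue → {A, B, C, E}; color green → {D}; color yellow → {G}; color purple → {F}. No two adjacent vertices share a color.

5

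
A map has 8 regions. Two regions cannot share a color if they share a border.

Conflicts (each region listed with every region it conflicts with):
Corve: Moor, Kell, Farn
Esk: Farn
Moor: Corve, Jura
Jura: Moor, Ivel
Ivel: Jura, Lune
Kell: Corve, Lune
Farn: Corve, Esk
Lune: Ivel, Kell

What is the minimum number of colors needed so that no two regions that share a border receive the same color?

2

Jura and Ivel conflict, so at least 2 colors are needed.
A valid assignment using 2 colors: Corve=1, Esk=1, Moor=2, Jura=1, Ivel=2, Kell=2, Farn=2, Lune=1. Every pair that conflicts lands in different colors.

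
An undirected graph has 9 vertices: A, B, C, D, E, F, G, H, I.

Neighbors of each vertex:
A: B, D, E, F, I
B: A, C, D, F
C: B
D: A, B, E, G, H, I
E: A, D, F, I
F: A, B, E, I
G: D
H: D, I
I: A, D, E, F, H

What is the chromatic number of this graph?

A, E, F, I are pairwise adjacent (a clique of size 4), so at least 4 colors are needed.
4 colors suffice: color 1 → {C, D, F}; color 2 → {A, G, H}; color 3 → {B, I}; color 4 → {E}. Each edge has distinct colors on its endpoints.

4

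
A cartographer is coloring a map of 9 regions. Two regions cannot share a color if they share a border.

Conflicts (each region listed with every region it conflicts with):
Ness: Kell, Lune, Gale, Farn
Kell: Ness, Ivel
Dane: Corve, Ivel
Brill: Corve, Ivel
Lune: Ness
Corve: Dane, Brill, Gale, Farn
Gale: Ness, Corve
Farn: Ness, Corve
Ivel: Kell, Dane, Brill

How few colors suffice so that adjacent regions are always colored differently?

Ness and Gale conflict, so at least 2 colors are needed.
One proper 2-coloring: Ness=1, Kell=2, Dane=2, Brill=2, Lune=2, Corve=1, Gale=2, Farn=2, Ivel=1. No two conflicting regions share a color.

2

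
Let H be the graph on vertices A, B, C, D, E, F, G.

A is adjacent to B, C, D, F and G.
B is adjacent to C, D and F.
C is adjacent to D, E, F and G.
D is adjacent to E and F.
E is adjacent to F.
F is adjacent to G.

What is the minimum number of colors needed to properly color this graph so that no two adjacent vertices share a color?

5

A, B, C, D, F are pairwise adjacent (a clique of size 5), so at least 5 colors are needed.
5 colors suffice: color 1 → {C}; color 2 → {F}; color 3 → {A, E}; color 4 → {D, G}; color 5 → {B}. Each edge has distinct colors on its endpoints.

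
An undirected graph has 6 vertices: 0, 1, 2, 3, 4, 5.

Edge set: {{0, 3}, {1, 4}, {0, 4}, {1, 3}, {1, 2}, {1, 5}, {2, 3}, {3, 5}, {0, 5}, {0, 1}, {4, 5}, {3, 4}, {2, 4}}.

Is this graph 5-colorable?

Yes

The chromatic number is 5. 0, 1, 3, 4, 5 form a clique, so at least 5 colors are needed.
One proper 5-coloring: 0=yellow, 1=red, 2=yellow, 3=blue, 4=green, 5=purple.
That is already a proper 5-coloring.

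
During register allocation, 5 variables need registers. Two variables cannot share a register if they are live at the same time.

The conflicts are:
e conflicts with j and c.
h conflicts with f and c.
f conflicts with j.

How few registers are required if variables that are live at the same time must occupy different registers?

The cycle c-e-j-f-h-c has odd length 5, so it cannot be 2-colored; at least 3 registers are needed.
3 registers suffice: register 1 → {h, j}; register 2 → {e, f}; register 3 → {c}. No two conflicting variables share a register.

3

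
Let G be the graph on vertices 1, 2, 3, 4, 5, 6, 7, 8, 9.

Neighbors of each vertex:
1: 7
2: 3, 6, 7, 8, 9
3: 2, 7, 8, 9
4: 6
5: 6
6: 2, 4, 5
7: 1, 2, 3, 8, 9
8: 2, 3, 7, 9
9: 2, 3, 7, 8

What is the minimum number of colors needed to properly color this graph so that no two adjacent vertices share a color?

2, 3, 7, 8, 9 are pairwise adjacent (a clique of size 5), so at least 5 colors are needed.
5 colors suffice: color a → {6, 7}; color b → {1, 2, 4, 5}; color c → {8}; color d → {9}; color e → {3}. Each edge has distinct colors on its endpoints.

5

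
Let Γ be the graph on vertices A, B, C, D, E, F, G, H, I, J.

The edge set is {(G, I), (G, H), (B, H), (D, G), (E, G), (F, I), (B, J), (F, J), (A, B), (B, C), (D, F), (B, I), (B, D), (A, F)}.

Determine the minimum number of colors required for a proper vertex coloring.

D and F are adjacent, so at least 2 colors are needed.
2 colors suffice: A=2, B=1, C=2, D=2, E=2, F=1, G=1, H=2, I=2, J=2. No two adjacent vertices share a color.

2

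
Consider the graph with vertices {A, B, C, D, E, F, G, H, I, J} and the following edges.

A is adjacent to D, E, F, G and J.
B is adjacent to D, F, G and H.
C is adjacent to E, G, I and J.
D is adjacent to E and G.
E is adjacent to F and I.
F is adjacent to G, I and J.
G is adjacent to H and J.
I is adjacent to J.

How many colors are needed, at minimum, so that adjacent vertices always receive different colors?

A, F, G, J are pairwise adjacent (a clique of size 4), so at least 4 colors are needed.
4 colors suffice: color 1 → {E, G}; color 2 → {C, D, F, H}; color 3 → {B, J}; color 4 → {A, I}. Every edge joins two different colors.

4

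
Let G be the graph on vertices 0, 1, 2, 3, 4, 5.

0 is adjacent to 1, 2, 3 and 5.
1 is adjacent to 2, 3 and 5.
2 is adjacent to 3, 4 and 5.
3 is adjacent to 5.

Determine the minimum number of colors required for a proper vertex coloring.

0, 1, 2, 3, 5 are mutually adjacent (a clique of size 5), so at least 5 colors are needed.
5 colors suffice: 0=blue, 1=green, 2=red, 3=purple, 4=blue, 5=yellow. No two adjacent vertices share a color.

5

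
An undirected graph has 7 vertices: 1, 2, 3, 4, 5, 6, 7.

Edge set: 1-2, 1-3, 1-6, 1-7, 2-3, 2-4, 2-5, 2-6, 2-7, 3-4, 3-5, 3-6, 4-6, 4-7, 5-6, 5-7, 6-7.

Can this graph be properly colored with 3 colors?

No

2, 3, 5, 6 are pairwise adjacent (a clique of size 4), so at least 4 colors are needed.
So 3 colors are not enough.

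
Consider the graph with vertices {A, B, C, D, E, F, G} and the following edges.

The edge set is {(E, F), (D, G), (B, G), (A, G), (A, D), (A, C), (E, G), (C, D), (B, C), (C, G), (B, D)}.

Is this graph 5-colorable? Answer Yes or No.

The chromatic number is 4. A, C, D, G form a clique, so at least 4 colors are needed.
One proper 4-coloring: A=yellow, B=yellow, C=blue, D=green, E=blue, F=red, G=red.
Since 5 ≥ 4, a proper 5-coloring certainly exists.

Yes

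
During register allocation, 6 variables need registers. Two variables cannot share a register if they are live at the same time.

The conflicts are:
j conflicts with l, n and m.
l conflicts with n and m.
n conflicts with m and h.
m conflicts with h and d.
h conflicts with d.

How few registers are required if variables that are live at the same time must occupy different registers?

j, l, n, m are mutually in conflict, so at least 4 registers are needed.
4 registers suffice: register 1 → {m}; register 2 → {n, d}; register 3 → {j, h}; register 4 → {l}. No two conflicting variables share a register.

4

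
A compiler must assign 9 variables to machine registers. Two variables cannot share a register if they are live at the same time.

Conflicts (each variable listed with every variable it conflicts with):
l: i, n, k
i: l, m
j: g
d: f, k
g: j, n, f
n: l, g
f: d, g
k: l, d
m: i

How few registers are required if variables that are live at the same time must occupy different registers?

g and n conflict, so at least 2 registers are needed.
2 registers suffice: register 1 → {l, d, g, m}; register 2 → {i, j, n, f, k}. No two conflicting variables share a register.

2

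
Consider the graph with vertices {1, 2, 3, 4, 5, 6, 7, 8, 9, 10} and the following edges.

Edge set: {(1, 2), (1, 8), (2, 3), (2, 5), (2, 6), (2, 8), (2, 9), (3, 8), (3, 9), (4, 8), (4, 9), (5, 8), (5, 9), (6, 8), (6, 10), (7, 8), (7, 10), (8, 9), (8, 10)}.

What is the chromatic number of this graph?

2, 3, 8, 9 are pairwise adjacent (a clique of size 4), so at least 4 colors are needed.
One proper 4-coloring: 1=c, 2=b, 3=d, 4=b, 5=d, 6=c, 7=c, 8=a, 9=c, 10=b. Every edge joins two different colors.

4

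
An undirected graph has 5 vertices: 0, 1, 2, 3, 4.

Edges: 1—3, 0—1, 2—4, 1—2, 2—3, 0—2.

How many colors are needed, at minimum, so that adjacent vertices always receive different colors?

3

0, 1, 2 form a triangle, so at least 3 colors are needed.
3 colors suffice: color a → {2}; color b → {1, 4}; color c → {0, 3}. Each edge has distinct colors on its endpoints.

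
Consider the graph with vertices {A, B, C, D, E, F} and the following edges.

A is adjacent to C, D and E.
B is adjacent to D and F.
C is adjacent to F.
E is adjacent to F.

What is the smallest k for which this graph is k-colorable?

3

The cycle B-F-C-A-D-B has odd length 5, so it cannot be 2-colored; at least 3 colors are needed.
3 colors suffice: A=red, B=blue, C=blue, D=green, E=blue, F=red. Every edge joins two different colors.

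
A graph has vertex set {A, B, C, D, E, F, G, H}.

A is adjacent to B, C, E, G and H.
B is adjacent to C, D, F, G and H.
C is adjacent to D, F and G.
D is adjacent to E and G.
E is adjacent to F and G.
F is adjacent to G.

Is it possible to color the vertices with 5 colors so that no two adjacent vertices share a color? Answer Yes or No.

The chromatic number is 4. B, C, F, G are pairwise adjacent (a clique of size 4), so at least 4 colors are needed.
4 colors suffice: color red → {B, E}; color blue → {G, H}; color green → {C}; color yellow → {A, D, F}.
Since 5 ≥ 4, a proper 5-coloring certainly exists.

Yes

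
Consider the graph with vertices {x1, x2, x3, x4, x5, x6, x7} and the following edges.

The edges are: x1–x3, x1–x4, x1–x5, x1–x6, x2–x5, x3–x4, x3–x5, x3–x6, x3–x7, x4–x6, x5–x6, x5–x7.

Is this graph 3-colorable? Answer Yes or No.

No

x1, x3, x5, x6 form a clique, so at least 4 colors are needed.
So 3 colors are not enough.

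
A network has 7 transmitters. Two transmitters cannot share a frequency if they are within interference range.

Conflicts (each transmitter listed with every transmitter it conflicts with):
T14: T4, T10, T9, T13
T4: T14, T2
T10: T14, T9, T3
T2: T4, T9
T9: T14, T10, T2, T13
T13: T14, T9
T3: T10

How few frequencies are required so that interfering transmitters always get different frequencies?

T14, T10, T9 pairwise conflict, so at least 3 frequencies are needed.
3 frequencies suffice: frequency 1 → {T14, T2, T3}; frequency 2 → {T4, T9}; frequency 3 → {T10, T13}. Each listed conflict is separated.

3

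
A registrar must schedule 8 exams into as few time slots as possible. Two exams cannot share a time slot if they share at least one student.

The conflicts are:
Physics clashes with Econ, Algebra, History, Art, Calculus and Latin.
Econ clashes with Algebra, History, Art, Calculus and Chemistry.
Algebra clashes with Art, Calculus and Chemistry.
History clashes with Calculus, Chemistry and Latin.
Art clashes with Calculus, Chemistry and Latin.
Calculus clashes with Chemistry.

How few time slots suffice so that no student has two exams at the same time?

5

Econ, Algebra, Art, Calculus, Chemistry pairwise conflict, so at least 5 time slots are needed.
A valid assignment using 5 time slots: Physics=4, Econ=3, Algebra=5, History=2, Art=2, Calculus=1, Chemistry=4, Latin=1. Every pair that conflicts lands in different time slots.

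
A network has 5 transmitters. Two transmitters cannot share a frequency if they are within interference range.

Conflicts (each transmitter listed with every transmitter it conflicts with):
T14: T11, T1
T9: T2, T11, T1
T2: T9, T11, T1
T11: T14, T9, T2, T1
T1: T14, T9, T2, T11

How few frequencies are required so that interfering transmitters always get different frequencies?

T9, T2, T11, T1 are mutually in conflict, so at least 4 frequencies are needed.
4 frequencies suffice: frequency 1 → {T11}; frequency 2 → {T1}; frequency 3 → {T14, T9}; frequency 4 → {T2}. Each listed conflict is separated.

4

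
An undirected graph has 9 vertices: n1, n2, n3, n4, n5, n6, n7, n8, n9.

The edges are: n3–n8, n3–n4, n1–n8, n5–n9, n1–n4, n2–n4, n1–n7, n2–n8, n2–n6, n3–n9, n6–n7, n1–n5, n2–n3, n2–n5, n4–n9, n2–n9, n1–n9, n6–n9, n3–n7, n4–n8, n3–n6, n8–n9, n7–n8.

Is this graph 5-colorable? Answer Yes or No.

The chromatic number is 5. n2, n3, n4, n8, n9 are pairwise adjacent (a clique of size 5), so at least 5 colors are needed.
5 colors suffice: color 1 → {n7, n9}; color 2 → {n1, n3}; color 3 → {n2}; color 4 → {n5, n6, n8}; color 5 → {n4}.
That is already a proper 5-coloring.

Yes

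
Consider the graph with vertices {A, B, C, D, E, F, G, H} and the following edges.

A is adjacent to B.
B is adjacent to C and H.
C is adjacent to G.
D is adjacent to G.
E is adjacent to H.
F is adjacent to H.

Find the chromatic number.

2

F and H are adjacent, so at least 2 colors are needed.
2 colors suffice: A=1, B=2, C=1, D=1, E=2, F=2, G=2, H=1. No two adjacent vertices share a color.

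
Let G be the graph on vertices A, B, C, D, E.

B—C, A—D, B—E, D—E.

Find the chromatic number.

2

B and C are adjacent, so at least 2 colors are needed.
One proper 2-coloring: A=1, B=2, C=1, D=2, E=1. No two adjacent vertices share a color.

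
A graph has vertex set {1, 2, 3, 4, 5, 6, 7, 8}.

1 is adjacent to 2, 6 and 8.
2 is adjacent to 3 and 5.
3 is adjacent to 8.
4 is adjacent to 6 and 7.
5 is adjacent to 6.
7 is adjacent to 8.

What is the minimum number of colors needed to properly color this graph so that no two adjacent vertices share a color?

3

The cycle 1-6-4-7-8-1 has odd length 5, so it cannot be 2-colored; at least 3 colors are needed.
A valid assignment using 3 colors: 1=blue, 2=red, 3=blue, 4=blue, 5=blue, 6=red, 7=green, 8=red. No two adjacent vertices share a color.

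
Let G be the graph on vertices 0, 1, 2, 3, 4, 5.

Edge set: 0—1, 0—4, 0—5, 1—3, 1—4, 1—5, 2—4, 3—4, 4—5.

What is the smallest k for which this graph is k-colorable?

0, 1, 4, 5 are pairwise adjacent (a clique of size 4), so at least 4 colors are needed.
4 colors suffice: color red → {4}; color blue → {1, 2}; color green → {0, 3}; color yellow → {5}. No two adjacent vertices share a color.

4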